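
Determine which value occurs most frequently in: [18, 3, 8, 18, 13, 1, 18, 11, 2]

18

Step 1: Count the frequency of each value:
  1: appears 1 time(s)
  2: appears 1 time(s)
  3: appears 1 time(s)
  8: appears 1 time(s)
  11: appears 1 time(s)
  13: appears 1 time(s)
  18: appears 3 time(s)
Step 2: The value 18 appears most frequently (3 times).
Step 3: Mode = 18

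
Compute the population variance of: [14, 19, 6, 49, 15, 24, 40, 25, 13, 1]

194.64

Step 1: Compute the mean: (14 + 19 + 6 + 49 + 15 + 24 + 40 + 25 + 13 + 1) / 10 = 20.6
Step 2: Compute squared deviations from the mean:
  (14 - 20.6)^2 = 43.56
  (19 - 20.6)^2 = 2.56
  (6 - 20.6)^2 = 213.16
  (49 - 20.6)^2 = 806.56
  (15 - 20.6)^2 = 31.36
  (24 - 20.6)^2 = 11.56
  (40 - 20.6)^2 = 376.36
  (25 - 20.6)^2 = 19.36
  (13 - 20.6)^2 = 57.76
  (1 - 20.6)^2 = 384.16
Step 3: Sum of squared deviations = 1946.4
Step 4: Population variance = 1946.4 / 10 = 194.64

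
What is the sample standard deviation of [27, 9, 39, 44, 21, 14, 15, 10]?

13.2227

Step 1: Compute the mean: 22.375
Step 2: Sum of squared deviations from the mean: 1223.875
Step 3: Sample variance = 1223.875 / 7 = 174.8393
Step 4: Standard deviation = sqrt(174.8393) = 13.2227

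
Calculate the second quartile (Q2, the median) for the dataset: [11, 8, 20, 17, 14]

14

Step 1: Sort the data: [8, 11, 14, 17, 20]
Step 2: n = 5
Step 3: Q2 is the median. Since n is odd, it is the middle value at position 3: 14
Step 4: Q2 = 14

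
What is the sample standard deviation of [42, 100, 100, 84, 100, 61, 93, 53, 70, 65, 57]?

21.2085

Step 1: Compute the mean: 75
Step 2: Sum of squared deviations from the mean: 4498
Step 3: Sample variance = 4498 / 10 = 449.8
Step 4: Standard deviation = sqrt(449.8) = 21.2085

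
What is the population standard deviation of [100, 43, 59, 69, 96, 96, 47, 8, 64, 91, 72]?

26.7992

Step 1: Compute the mean: 67.7273
Step 2: Sum of squared deviations from the mean: 7900.1818
Step 3: Population variance = 7900.1818 / 11 = 718.1983
Step 4: Standard deviation = sqrt(718.1983) = 26.7992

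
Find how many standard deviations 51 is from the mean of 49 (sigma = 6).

0.3333

Step 1: Recall the z-score formula: z = (x - mu) / sigma
Step 2: Substitute values: z = (51 - 49) / 6
Step 3: z = 2 / 6 = 0.3333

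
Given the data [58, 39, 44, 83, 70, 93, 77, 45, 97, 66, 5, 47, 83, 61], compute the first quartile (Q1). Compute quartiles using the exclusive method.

44.75

Step 1: Sort the data: [5, 39, 44, 45, 47, 58, 61, 66, 70, 77, 83, 83, 93, 97]
Step 2: n = 14
Step 3: Using the exclusive quartile method:
  Q1 = 44.75
  Q2 (median) = 63.5
  Q3 = 83
  IQR = Q3 - Q1 = 83 - 44.75 = 38.25
Step 4: Q1 = 44.75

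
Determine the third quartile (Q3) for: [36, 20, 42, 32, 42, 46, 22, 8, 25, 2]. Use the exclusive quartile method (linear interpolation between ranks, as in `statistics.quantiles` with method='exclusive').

42

Step 1: Sort the data: [2, 8, 20, 22, 25, 32, 36, 42, 42, 46]
Step 2: n = 10
Step 3: Using the exclusive quartile method:
  Q1 = 17
  Q2 (median) = 28.5
  Q3 = 42
  IQR = Q3 - Q1 = 42 - 17 = 25
Step 4: Q3 = 42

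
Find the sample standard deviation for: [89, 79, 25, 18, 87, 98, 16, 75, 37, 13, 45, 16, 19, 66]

32.0821

Step 1: Compute the mean: 48.7857
Step 2: Sum of squared deviations from the mean: 13380.3571
Step 3: Sample variance = 13380.3571 / 13 = 1029.2582
Step 4: Standard deviation = sqrt(1029.2582) = 32.0821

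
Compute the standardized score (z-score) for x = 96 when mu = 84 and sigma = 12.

1

Step 1: Recall the z-score formula: z = (x - mu) / sigma
Step 2: Substitute values: z = (96 - 84) / 12
Step 3: z = 12 / 12 = 1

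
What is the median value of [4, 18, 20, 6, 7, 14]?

10.5

Step 1: Sort the data in ascending order: [4, 6, 7, 14, 18, 20]
Step 2: The number of values is n = 6.
Step 3: Since n is even, the median is the average of positions 3 and 4:
  Median = (7 + 14) / 2 = 10.5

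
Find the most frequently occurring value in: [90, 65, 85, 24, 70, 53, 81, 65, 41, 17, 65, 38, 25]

65

Step 1: Count the frequency of each value:
  17: appears 1 time(s)
  24: appears 1 time(s)
  25: appears 1 time(s)
  38: appears 1 time(s)
  41: appears 1 time(s)
  53: appears 1 time(s)
  65: appears 3 time(s)
  70: appears 1 time(s)
  81: appears 1 time(s)
  85: appears 1 time(s)
  90: appears 1 time(s)
Step 2: The value 65 appears most frequently (3 times).
Step 3: Mode = 65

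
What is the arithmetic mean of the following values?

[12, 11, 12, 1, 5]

8.2

Step 1: Sum all values: 12 + 11 + 12 + 1 + 5 = 41
Step 2: Count the number of values: n = 5
Step 3: Mean = sum / n = 41 / 5 = 8.2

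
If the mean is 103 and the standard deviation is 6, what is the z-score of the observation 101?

-0.3333

Step 1: Recall the z-score formula: z = (x - mu) / sigma
Step 2: Substitute values: z = (101 - 103) / 6
Step 3: z = -2 / 6 = -0.3333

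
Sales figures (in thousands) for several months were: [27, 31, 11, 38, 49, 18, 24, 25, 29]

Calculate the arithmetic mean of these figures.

28

Step 1: Sum all values: 27 + 31 + 11 + 38 + 49 + 18 + 24 + 25 + 29 = 252
Step 2: Count the number of values: n = 9
Step 3: Mean = sum / n = 252 / 9 = 28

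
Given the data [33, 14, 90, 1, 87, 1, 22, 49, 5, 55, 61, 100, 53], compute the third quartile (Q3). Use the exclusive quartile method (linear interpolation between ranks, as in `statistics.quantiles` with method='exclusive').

74

Step 1: Sort the data: [1, 1, 5, 14, 22, 33, 49, 53, 55, 61, 87, 90, 100]
Step 2: n = 13
Step 3: Using the exclusive quartile method:
  Q1 = 9.5
  Q2 (median) = 49
  Q3 = 74
  IQR = Q3 - Q1 = 74 - 9.5 = 64.5
Step 4: Q3 = 74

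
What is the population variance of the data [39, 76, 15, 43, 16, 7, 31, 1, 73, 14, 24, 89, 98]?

998.5562

Step 1: Compute the mean: (39 + 76 + 15 + 43 + 16 + 7 + 31 + 1 + 73 + 14 + 24 + 89 + 98) / 13 = 40.4615
Step 2: Compute squared deviations from the mean:
  (39 - 40.4615)^2 = 2.1361
  (76 - 40.4615)^2 = 1262.9822
  (15 - 40.4615)^2 = 648.2899
  (43 - 40.4615)^2 = 6.4438
  (16 - 40.4615)^2 = 598.3669
  (7 - 40.4615)^2 = 1119.6746
  (31 - 40.4615)^2 = 89.5207
  (1 - 40.4615)^2 = 1557.213
  (73 - 40.4615)^2 = 1058.7515
  (14 - 40.4615)^2 = 700.213
  (24 - 40.4615)^2 = 270.9822
  (89 - 40.4615)^2 = 2355.9822
  (98 - 40.4615)^2 = 3310.6746
Step 3: Sum of squared deviations = 12981.2308
Step 4: Population variance = 12981.2308 / 13 = 998.5562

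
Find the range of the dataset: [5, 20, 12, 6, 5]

15

Step 1: Identify the maximum value: max = 20
Step 2: Identify the minimum value: min = 5
Step 3: Range = max - min = 20 - 5 = 15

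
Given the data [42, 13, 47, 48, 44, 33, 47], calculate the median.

44

Step 1: Sort the data in ascending order: [13, 33, 42, 44, 47, 47, 48]
Step 2: The number of values is n = 7.
Step 3: Since n is odd, the median is the middle value at position 4: 44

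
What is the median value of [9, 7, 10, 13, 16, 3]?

9.5

Step 1: Sort the data in ascending order: [3, 7, 9, 10, 13, 16]
Step 2: The number of values is n = 6.
Step 3: Since n is even, the median is the average of positions 3 and 4:
  Median = (9 + 10) / 2 = 9.5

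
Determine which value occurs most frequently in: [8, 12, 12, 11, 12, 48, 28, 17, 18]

12

Step 1: Count the frequency of each value:
  8: appears 1 time(s)
  11: appears 1 time(s)
  12: appears 3 time(s)
  17: appears 1 time(s)
  18: appears 1 time(s)
  28: appears 1 time(s)
  48: appears 1 time(s)
Step 2: The value 12 appears most frequently (3 times).
Step 3: Mode = 12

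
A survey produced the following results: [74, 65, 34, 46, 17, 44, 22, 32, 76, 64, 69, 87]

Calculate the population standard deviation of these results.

22.0473

Step 1: Compute the mean: 52.5
Step 2: Sum of squared deviations from the mean: 5833
Step 3: Population variance = 5833 / 12 = 486.0833
Step 4: Standard deviation = sqrt(486.0833) = 22.0473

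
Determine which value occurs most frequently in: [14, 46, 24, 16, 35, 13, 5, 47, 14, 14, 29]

14

Step 1: Count the frequency of each value:
  5: appears 1 time(s)
  13: appears 1 time(s)
  14: appears 3 time(s)
  16: appears 1 time(s)
  24: appears 1 time(s)
  29: appears 1 time(s)
  35: appears 1 time(s)
  46: appears 1 time(s)
  47: appears 1 time(s)
Step 2: The value 14 appears most frequently (3 times).
Step 3: Mode = 14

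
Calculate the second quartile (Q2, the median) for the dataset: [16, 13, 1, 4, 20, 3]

8.5

Step 1: Sort the data: [1, 3, 4, 13, 16, 20]
Step 2: n = 6
Step 3: Q2 is the median. Since n is even, it is the average of the values at positions 3 and 4:
  Q2 = (4 + 13) / 2 = 8.5
Step 4: Q2 = 8.5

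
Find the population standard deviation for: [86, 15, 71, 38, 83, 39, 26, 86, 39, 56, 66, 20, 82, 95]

26.4668

Step 1: Compute the mean: 57.2857
Step 2: Sum of squared deviations from the mean: 9806.8571
Step 3: Population variance = 9806.8571 / 14 = 700.4898
Step 4: Standard deviation = sqrt(700.4898) = 26.4668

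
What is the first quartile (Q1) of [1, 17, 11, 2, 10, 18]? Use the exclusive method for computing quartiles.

1.75

Step 1: Sort the data: [1, 2, 10, 11, 17, 18]
Step 2: n = 6
Step 3: Using the exclusive quartile method:
  Q1 = 1.75
  Q2 (median) = 10.5
  Q3 = 17.25
  IQR = Q3 - Q1 = 17.25 - 1.75 = 15.5
Step 4: Q1 = 1.75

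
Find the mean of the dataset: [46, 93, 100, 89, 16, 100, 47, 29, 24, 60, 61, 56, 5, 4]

52.1429

Step 1: Sum all values: 46 + 93 + 100 + 89 + 16 + 100 + 47 + 29 + 24 + 60 + 61 + 56 + 5 + 4 = 730
Step 2: Count the number of values: n = 14
Step 3: Mean = sum / n = 730 / 14 = 52.1429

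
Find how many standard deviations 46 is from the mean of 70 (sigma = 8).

-3

Step 1: Recall the z-score formula: z = (x - mu) / sigma
Step 2: Substitute values: z = (46 - 70) / 8
Step 3: z = -24 / 8 = -3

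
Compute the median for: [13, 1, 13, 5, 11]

11

Step 1: Sort the data in ascending order: [1, 5, 11, 13, 13]
Step 2: The number of values is n = 5.
Step 3: Since n is odd, the median is the middle value at position 3: 11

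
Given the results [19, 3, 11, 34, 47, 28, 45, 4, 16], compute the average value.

23

Step 1: Sum all values: 19 + 3 + 11 + 34 + 47 + 28 + 45 + 4 + 16 = 207
Step 2: Count the number of values: n = 9
Step 3: Mean = sum / n = 207 / 9 = 23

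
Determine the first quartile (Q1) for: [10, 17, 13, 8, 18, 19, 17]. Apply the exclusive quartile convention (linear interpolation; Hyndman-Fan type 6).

10

Step 1: Sort the data: [8, 10, 13, 17, 17, 18, 19]
Step 2: n = 7
Step 3: Using the exclusive quartile method:
  Q1 = 10
  Q2 (median) = 17
  Q3 = 18
  IQR = Q3 - Q1 = 18 - 10 = 8
Step 4: Q1 = 10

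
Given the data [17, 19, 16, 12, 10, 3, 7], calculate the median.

12

Step 1: Sort the data in ascending order: [3, 7, 10, 12, 16, 17, 19]
Step 2: The number of values is n = 7.
Step 3: Since n is odd, the median is the middle value at position 4: 12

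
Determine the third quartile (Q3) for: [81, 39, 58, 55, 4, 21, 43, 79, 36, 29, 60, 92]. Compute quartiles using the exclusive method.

74.25

Step 1: Sort the data: [4, 21, 29, 36, 39, 43, 55, 58, 60, 79, 81, 92]
Step 2: n = 12
Step 3: Using the exclusive quartile method:
  Q1 = 30.75
  Q2 (median) = 49
  Q3 = 74.25
  IQR = Q3 - Q1 = 74.25 - 30.75 = 43.5
Step 4: Q3 = 74.25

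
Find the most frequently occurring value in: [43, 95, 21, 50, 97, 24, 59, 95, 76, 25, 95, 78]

95

Step 1: Count the frequency of each value:
  21: appears 1 time(s)
  24: appears 1 time(s)
  25: appears 1 time(s)
  43: appears 1 time(s)
  50: appears 1 time(s)
  59: appears 1 time(s)
  76: appears 1 time(s)
  78: appears 1 time(s)
  95: appears 3 time(s)
  97: appears 1 time(s)
Step 2: The value 95 appears most frequently (3 times).
Step 3: Mode = 95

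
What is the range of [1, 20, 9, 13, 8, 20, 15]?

19

Step 1: Identify the maximum value: max = 20
Step 2: Identify the minimum value: min = 1
Step 3: Range = max - min = 20 - 1 = 19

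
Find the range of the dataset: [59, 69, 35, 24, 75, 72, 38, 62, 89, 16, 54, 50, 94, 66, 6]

88

Step 1: Identify the maximum value: max = 94
Step 2: Identify the minimum value: min = 6
Step 3: Range = max - min = 94 - 6 = 88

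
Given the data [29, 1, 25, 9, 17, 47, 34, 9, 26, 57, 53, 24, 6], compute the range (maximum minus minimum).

56

Step 1: Identify the maximum value: max = 57
Step 2: Identify the minimum value: min = 1
Step 3: Range = max - min = 57 - 1 = 56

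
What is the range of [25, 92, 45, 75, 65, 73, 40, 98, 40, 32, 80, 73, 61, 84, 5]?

93

Step 1: Identify the maximum value: max = 98
Step 2: Identify the minimum value: min = 5
Step 3: Range = max - min = 98 - 5 = 93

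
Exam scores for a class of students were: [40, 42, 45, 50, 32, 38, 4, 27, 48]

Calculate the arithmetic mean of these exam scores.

36.2222

Step 1: Sum all values: 40 + 42 + 45 + 50 + 32 + 38 + 4 + 27 + 48 = 326
Step 2: Count the number of values: n = 9
Step 3: Mean = sum / n = 326 / 9 = 36.2222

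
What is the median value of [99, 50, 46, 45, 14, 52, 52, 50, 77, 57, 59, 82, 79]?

52

Step 1: Sort the data in ascending order: [14, 45, 46, 50, 50, 52, 52, 57, 59, 77, 79, 82, 99]
Step 2: The number of values is n = 13.
Step 3: Since n is odd, the median is the middle value at position 7: 52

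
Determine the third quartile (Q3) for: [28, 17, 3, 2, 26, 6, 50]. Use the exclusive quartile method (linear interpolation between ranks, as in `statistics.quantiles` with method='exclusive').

28

Step 1: Sort the data: [2, 3, 6, 17, 26, 28, 50]
Step 2: n = 7
Step 3: Using the exclusive quartile method:
  Q1 = 3
  Q2 (median) = 17
  Q3 = 28
  IQR = Q3 - Q1 = 28 - 3 = 25
Step 4: Q3 = 28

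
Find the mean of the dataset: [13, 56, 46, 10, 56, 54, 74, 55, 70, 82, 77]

53.9091

Step 1: Sum all values: 13 + 56 + 46 + 10 + 56 + 54 + 74 + 55 + 70 + 82 + 77 = 593
Step 2: Count the number of values: n = 11
Step 3: Mean = sum / n = 593 / 11 = 53.9091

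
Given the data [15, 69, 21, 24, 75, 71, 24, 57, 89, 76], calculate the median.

63

Step 1: Sort the data in ascending order: [15, 21, 24, 24, 57, 69, 71, 75, 76, 89]
Step 2: The number of values is n = 10.
Step 3: Since n is even, the median is the average of positions 5 and 6:
  Median = (57 + 69) / 2 = 63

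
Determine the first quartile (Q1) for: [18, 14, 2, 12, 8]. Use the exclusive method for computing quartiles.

5

Step 1: Sort the data: [2, 8, 12, 14, 18]
Step 2: n = 5
Step 3: Using the exclusive quartile method:
  Q1 = 5
  Q2 (median) = 12
  Q3 = 16
  IQR = Q3 - Q1 = 16 - 5 = 11
Step 4: Q1 = 5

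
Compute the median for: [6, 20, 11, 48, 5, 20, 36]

20

Step 1: Sort the data in ascending order: [5, 6, 11, 20, 20, 36, 48]
Step 2: The number of values is n = 7.
Step 3: Since n is odd, the median is the middle value at position 4: 20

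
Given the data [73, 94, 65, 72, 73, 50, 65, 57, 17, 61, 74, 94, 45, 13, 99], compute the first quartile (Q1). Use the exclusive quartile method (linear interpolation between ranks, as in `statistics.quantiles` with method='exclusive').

50

Step 1: Sort the data: [13, 17, 45, 50, 57, 61, 65, 65, 72, 73, 73, 74, 94, 94, 99]
Step 2: n = 15
Step 3: Using the exclusive quartile method:
  Q1 = 50
  Q2 (median) = 65
  Q3 = 74
  IQR = Q3 - Q1 = 74 - 50 = 24
Step 4: Q1 = 50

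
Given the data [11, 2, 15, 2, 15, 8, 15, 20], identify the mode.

15

Step 1: Count the frequency of each value:
  2: appears 2 time(s)
  8: appears 1 time(s)
  11: appears 1 time(s)
  15: appears 3 time(s)
  20: appears 1 time(s)
Step 2: The value 15 appears most frequently (3 times).
Step 3: Mode = 15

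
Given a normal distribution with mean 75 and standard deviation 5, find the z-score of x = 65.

-2

Step 1: Recall the z-score formula: z = (x - mu) / sigma
Step 2: Substitute values: z = (65 - 75) / 5
Step 3: z = -10 / 5 = -2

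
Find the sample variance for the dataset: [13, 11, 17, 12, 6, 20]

23.7667

Step 1: Compute the mean: (13 + 11 + 17 + 12 + 6 + 20) / 6 = 13.1667
Step 2: Compute squared deviations from the mean:
  (13 - 13.1667)^2 = 0.0278
  (11 - 13.1667)^2 = 4.6944
  (17 - 13.1667)^2 = 14.6944
  (12 - 13.1667)^2 = 1.3611
  (6 - 13.1667)^2 = 51.3611
  (20 - 13.1667)^2 = 46.6944
Step 3: Sum of squared deviations = 118.8333
Step 4: Sample variance = 118.8333 / 5 = 23.7667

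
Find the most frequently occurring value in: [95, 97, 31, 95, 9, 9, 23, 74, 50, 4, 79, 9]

9

Step 1: Count the frequency of each value:
  4: appears 1 time(s)
  9: appears 3 time(s)
  23: appears 1 time(s)
  31: appears 1 time(s)
  50: appears 1 time(s)
  74: appears 1 time(s)
  79: appears 1 time(s)
  95: appears 2 time(s)
  97: appears 1 time(s)
Step 2: The value 9 appears most frequently (3 times).
Step 3: Mode = 9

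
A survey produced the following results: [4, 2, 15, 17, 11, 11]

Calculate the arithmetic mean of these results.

10

Step 1: Sum all values: 4 + 2 + 15 + 17 + 11 + 11 = 60
Step 2: Count the number of values: n = 6
Step 3: Mean = sum / n = 60 / 6 = 10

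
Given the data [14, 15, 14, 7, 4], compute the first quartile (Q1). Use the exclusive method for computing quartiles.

5.5

Step 1: Sort the data: [4, 7, 14, 14, 15]
Step 2: n = 5
Step 3: Using the exclusive quartile method:
  Q1 = 5.5
  Q2 (median) = 14
  Q3 = 14.5
  IQR = Q3 - Q1 = 14.5 - 5.5 = 9
Step 4: Q1 = 5.5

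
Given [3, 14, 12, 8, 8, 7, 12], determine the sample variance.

14.1429

Step 1: Compute the mean: (3 + 14 + 12 + 8 + 8 + 7 + 12) / 7 = 9.1429
Step 2: Compute squared deviations from the mean:
  (3 - 9.1429)^2 = 37.7347
  (14 - 9.1429)^2 = 23.5918
  (12 - 9.1429)^2 = 8.1633
  (8 - 9.1429)^2 = 1.3061
  (8 - 9.1429)^2 = 1.3061
  (7 - 9.1429)^2 = 4.5918
  (12 - 9.1429)^2 = 8.1633
Step 3: Sum of squared deviations = 84.8571
Step 4: Sample variance = 84.8571 / 6 = 14.1429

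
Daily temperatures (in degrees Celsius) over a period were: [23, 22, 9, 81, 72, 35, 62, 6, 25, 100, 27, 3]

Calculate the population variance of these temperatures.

940.6875

Step 1: Compute the mean: (23 + 22 + 9 + 81 + 72 + 35 + 62 + 6 + 25 + 100 + 27 + 3) / 12 = 38.75
Step 2: Compute squared deviations from the mean:
  (23 - 38.75)^2 = 248.0625
  (22 - 38.75)^2 = 280.5625
  (9 - 38.75)^2 = 885.0625
  (81 - 38.75)^2 = 1785.0625
  (72 - 38.75)^2 = 1105.5625
  (35 - 38.75)^2 = 14.0625
  (62 - 38.75)^2 = 540.5625
  (6 - 38.75)^2 = 1072.5625
  (25 - 38.75)^2 = 189.0625
  (100 - 38.75)^2 = 3751.5625
  (27 - 38.75)^2 = 138.0625
  (3 - 38.75)^2 = 1278.0625
Step 3: Sum of squared deviations = 11288.25
Step 4: Population variance = 11288.25 / 12 = 940.6875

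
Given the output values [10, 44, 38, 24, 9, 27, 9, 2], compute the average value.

20.375

Step 1: Sum all values: 10 + 44 + 38 + 24 + 9 + 27 + 9 + 2 = 163
Step 2: Count the number of values: n = 8
Step 3: Mean = sum / n = 163 / 8 = 20.375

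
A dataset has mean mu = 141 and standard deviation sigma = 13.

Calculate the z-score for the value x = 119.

-1.6923

Step 1: Recall the z-score formula: z = (x - mu) / sigma
Step 2: Substitute values: z = (119 - 141) / 13
Step 3: z = -22 / 13 = -1.6923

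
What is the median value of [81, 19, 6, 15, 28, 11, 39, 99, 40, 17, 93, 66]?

33.5

Step 1: Sort the data in ascending order: [6, 11, 15, 17, 19, 28, 39, 40, 66, 81, 93, 99]
Step 2: The number of values is n = 12.
Step 3: Since n is even, the median is the average of positions 6 and 7:
  Median = (28 + 39) / 2 = 33.5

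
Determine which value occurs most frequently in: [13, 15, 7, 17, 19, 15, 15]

15

Step 1: Count the frequency of each value:
  7: appears 1 time(s)
  13: appears 1 time(s)
  15: appears 3 time(s)
  17: appears 1 time(s)
  19: appears 1 time(s)
Step 2: The value 15 appears most frequently (3 times).
Step 3: Mode = 15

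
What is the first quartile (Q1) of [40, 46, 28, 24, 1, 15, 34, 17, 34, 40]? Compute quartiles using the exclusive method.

16.5

Step 1: Sort the data: [1, 15, 17, 24, 28, 34, 34, 40, 40, 46]
Step 2: n = 10
Step 3: Using the exclusive quartile method:
  Q1 = 16.5
  Q2 (median) = 31
  Q3 = 40
  IQR = Q3 - Q1 = 40 - 16.5 = 23.5
Step 4: Q1 = 16.5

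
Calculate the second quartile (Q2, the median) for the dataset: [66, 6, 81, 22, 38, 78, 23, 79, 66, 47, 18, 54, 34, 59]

50.5

Step 1: Sort the data: [6, 18, 22, 23, 34, 38, 47, 54, 59, 66, 66, 78, 79, 81]
Step 2: n = 14
Step 3: Q2 is the median. Since n is even, it is the average of the values at positions 7 and 8:
  Q2 = (47 + 54) / 2 = 50.5
Step 4: Q2 = 50.5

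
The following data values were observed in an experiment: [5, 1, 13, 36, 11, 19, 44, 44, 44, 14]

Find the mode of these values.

44

Step 1: Count the frequency of each value:
  1: appears 1 time(s)
  5: appears 1 time(s)
  11: appears 1 time(s)
  13: appears 1 time(s)
  14: appears 1 time(s)
  19: appears 1 time(s)
  36: appears 1 time(s)
  44: appears 3 time(s)
Step 2: The value 44 appears most frequently (3 times).
Step 3: Mode = 44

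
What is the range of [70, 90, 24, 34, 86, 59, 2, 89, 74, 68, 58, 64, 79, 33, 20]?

88

Step 1: Identify the maximum value: max = 90
Step 2: Identify the minimum value: min = 2
Step 3: Range = max - min = 90 - 2 = 88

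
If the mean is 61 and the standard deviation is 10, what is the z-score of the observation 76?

1.5

Step 1: Recall the z-score formula: z = (x - mu) / sigma
Step 2: Substitute values: z = (76 - 61) / 10
Step 3: z = 15 / 10 = 1.5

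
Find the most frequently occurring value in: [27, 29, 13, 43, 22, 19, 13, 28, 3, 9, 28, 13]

13

Step 1: Count the frequency of each value:
  3: appears 1 time(s)
  9: appears 1 time(s)
  13: appears 3 time(s)
  19: appears 1 time(s)
  22: appears 1 time(s)
  27: appears 1 time(s)
  28: appears 2 time(s)
  29: appears 1 time(s)
  43: appears 1 time(s)
Step 2: The value 13 appears most frequently (3 times).
Step 3: Mode = 13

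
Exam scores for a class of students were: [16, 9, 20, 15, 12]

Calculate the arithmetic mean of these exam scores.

14.4

Step 1: Sum all values: 16 + 9 + 20 + 15 + 12 = 72
Step 2: Count the number of values: n = 5
Step 3: Mean = sum / n = 72 / 5 = 14.4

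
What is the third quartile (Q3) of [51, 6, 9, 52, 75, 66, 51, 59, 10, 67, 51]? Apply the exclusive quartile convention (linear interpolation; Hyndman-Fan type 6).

66

Step 1: Sort the data: [6, 9, 10, 51, 51, 51, 52, 59, 66, 67, 75]
Step 2: n = 11
Step 3: Using the exclusive quartile method:
  Q1 = 10
  Q2 (median) = 51
  Q3 = 66
  IQR = Q3 - Q1 = 66 - 10 = 56
Step 4: Q3 = 66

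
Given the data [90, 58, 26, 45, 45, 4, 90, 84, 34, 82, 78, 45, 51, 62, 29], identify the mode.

45

Step 1: Count the frequency of each value:
  4: appears 1 time(s)
  26: appears 1 time(s)
  29: appears 1 time(s)
  34: appears 1 time(s)
  45: appears 3 time(s)
  51: appears 1 time(s)
  58: appears 1 time(s)
  62: appears 1 time(s)
  78: appears 1 time(s)
  82: appears 1 time(s)
  84: appears 1 time(s)
  90: appears 2 time(s)
Step 2: The value 45 appears most frequently (3 times).
Step 3: Mode = 45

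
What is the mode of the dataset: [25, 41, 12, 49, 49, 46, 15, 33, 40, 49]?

49

Step 1: Count the frequency of each value:
  12: appears 1 time(s)
  15: appears 1 time(s)
  25: appears 1 time(s)
  33: appears 1 time(s)
  40: appears 1 time(s)
  41: appears 1 time(s)
  46: appears 1 time(s)
  49: appears 3 time(s)
Step 2: The value 49 appears most frequently (3 times).
Step 3: Mode = 49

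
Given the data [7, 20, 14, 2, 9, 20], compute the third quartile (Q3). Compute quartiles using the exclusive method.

20

Step 1: Sort the data: [2, 7, 9, 14, 20, 20]
Step 2: n = 6
Step 3: Using the exclusive quartile method:
  Q1 = 5.75
  Q2 (median) = 11.5
  Q3 = 20
  IQR = Q3 - Q1 = 20 - 5.75 = 14.25
Step 4: Q3 = 20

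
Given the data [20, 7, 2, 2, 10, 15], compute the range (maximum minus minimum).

18

Step 1: Identify the maximum value: max = 20
Step 2: Identify the minimum value: min = 2
Step 3: Range = max - min = 20 - 2 = 18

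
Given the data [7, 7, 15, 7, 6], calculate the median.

7

Step 1: Sort the data in ascending order: [6, 7, 7, 7, 15]
Step 2: The number of values is n = 5.
Step 3: Since n is odd, the median is the middle value at position 3: 7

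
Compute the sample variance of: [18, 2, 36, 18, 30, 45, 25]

195.4762

Step 1: Compute the mean: (18 + 2 + 36 + 18 + 30 + 45 + 25) / 7 = 24.8571
Step 2: Compute squared deviations from the mean:
  (18 - 24.8571)^2 = 47.0204
  (2 - 24.8571)^2 = 522.449
  (36 - 24.8571)^2 = 124.1633
  (18 - 24.8571)^2 = 47.0204
  (30 - 24.8571)^2 = 26.449
  (45 - 24.8571)^2 = 405.7347
  (25 - 24.8571)^2 = 0.0204
Step 3: Sum of squared deviations = 1172.8571
Step 4: Sample variance = 1172.8571 / 6 = 195.4762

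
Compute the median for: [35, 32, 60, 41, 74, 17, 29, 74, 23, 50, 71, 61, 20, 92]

45.5

Step 1: Sort the data in ascending order: [17, 20, 23, 29, 32, 35, 41, 50, 60, 61, 71, 74, 74, 92]
Step 2: The number of values is n = 14.
Step 3: Since n is even, the median is the average of positions 7 and 8:
  Median = (41 + 50) / 2 = 45.5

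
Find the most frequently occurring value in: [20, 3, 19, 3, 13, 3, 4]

3

Step 1: Count the frequency of each value:
  3: appears 3 time(s)
  4: appears 1 time(s)
  13: appears 1 time(s)
  19: appears 1 time(s)
  20: appears 1 time(s)
Step 2: The value 3 appears most frequently (3 times).
Step 3: Mode = 3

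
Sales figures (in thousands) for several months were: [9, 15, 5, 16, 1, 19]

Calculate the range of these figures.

18

Step 1: Identify the maximum value: max = 19
Step 2: Identify the minimum value: min = 1
Step 3: Range = max - min = 19 - 1 = 18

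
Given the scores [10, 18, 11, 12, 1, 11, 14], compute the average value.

11

Step 1: Sum all values: 10 + 18 + 11 + 12 + 1 + 11 + 14 = 77
Step 2: Count the number of values: n = 7
Step 3: Mean = sum / n = 77 / 7 = 11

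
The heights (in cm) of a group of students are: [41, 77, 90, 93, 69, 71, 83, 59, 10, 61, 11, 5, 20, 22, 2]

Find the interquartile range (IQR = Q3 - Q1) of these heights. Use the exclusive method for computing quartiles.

66

Step 1: Sort the data: [2, 5, 10, 11, 20, 22, 41, 59, 61, 69, 71, 77, 83, 90, 93]
Step 2: n = 15
Step 3: Using the exclusive quartile method:
  Q1 = 11
  Q2 (median) = 59
  Q3 = 77
  IQR = Q3 - Q1 = 77 - 11 = 66
Step 4: IQR = 66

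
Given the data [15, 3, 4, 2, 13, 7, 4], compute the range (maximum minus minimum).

13

Step 1: Identify the maximum value: max = 15
Step 2: Identify the minimum value: min = 2
Step 3: Range = max - min = 15 - 2 = 13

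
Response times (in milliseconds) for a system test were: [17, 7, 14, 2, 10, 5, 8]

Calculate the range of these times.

15

Step 1: Identify the maximum value: max = 17
Step 2: Identify the minimum value: min = 2
Step 3: Range = max - min = 17 - 2 = 15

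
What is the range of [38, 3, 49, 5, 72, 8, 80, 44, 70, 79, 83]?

80

Step 1: Identify the maximum value: max = 83
Step 2: Identify the minimum value: min = 3
Step 3: Range = max - min = 83 - 3 = 80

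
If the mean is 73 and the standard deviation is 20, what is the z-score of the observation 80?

0.35

Step 1: Recall the z-score formula: z = (x - mu) / sigma
Step 2: Substitute values: z = (80 - 73) / 20
Step 3: z = 7 / 20 = 0.35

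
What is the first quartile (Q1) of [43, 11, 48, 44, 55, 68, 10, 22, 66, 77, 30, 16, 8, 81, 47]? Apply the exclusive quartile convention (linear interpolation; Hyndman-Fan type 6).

16

Step 1: Sort the data: [8, 10, 11, 16, 22, 30, 43, 44, 47, 48, 55, 66, 68, 77, 81]
Step 2: n = 15
Step 3: Using the exclusive quartile method:
  Q1 = 16
  Q2 (median) = 44
  Q3 = 66
  IQR = Q3 - Q1 = 66 - 16 = 50
Step 4: Q1 = 16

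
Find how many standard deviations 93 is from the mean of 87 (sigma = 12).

0.5

Step 1: Recall the z-score formula: z = (x - mu) / sigma
Step 2: Substitute values: z = (93 - 87) / 12
Step 3: z = 6 / 12 = 0.5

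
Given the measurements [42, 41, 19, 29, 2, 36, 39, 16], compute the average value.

28

Step 1: Sum all values: 42 + 41 + 19 + 29 + 2 + 36 + 39 + 16 = 224
Step 2: Count the number of values: n = 8
Step 3: Mean = sum / n = 224 / 8 = 28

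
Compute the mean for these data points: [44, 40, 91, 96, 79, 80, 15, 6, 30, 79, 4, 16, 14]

45.6923

Step 1: Sum all values: 44 + 40 + 91 + 96 + 79 + 80 + 15 + 6 + 30 + 79 + 4 + 16 + 14 = 594
Step 2: Count the number of values: n = 13
Step 3: Mean = sum / n = 594 / 13 = 45.6923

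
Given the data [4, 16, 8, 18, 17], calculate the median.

16

Step 1: Sort the data in ascending order: [4, 8, 16, 17, 18]
Step 2: The number of values is n = 5.
Step 3: Since n is odd, the median is the middle value at position 3: 16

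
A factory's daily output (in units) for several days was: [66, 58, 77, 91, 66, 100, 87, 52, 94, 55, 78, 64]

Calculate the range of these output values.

48

Step 1: Identify the maximum value: max = 100
Step 2: Identify the minimum value: min = 52
Step 3: Range = max - min = 100 - 52 = 48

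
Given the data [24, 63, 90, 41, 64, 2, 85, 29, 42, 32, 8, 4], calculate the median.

36.5

Step 1: Sort the data in ascending order: [2, 4, 8, 24, 29, 32, 41, 42, 63, 64, 85, 90]
Step 2: The number of values is n = 12.
Step 3: Since n is even, the median is the average of positions 6 and 7:
  Median = (32 + 41) / 2 = 36.5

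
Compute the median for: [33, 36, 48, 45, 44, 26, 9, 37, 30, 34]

35

Step 1: Sort the data in ascending order: [9, 26, 30, 33, 34, 36, 37, 44, 45, 48]
Step 2: The number of values is n = 10.
Step 3: Since n is even, the median is the average of positions 5 and 6:
  Median = (34 + 36) / 2 = 35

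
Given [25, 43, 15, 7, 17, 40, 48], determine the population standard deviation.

14.6817

Step 1: Compute the mean: 27.8571
Step 2: Sum of squared deviations from the mean: 1508.8571
Step 3: Population variance = 1508.8571 / 7 = 215.551
Step 4: Standard deviation = sqrt(215.551) = 14.6817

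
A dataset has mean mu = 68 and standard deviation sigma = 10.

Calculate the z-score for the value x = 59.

-0.9

Step 1: Recall the z-score formula: z = (x - mu) / sigma
Step 2: Substitute values: z = (59 - 68) / 10
Step 3: z = -9 / 10 = -0.9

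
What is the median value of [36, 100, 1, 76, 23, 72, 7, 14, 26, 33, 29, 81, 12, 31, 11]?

29

Step 1: Sort the data in ascending order: [1, 7, 11, 12, 14, 23, 26, 29, 31, 33, 36, 72, 76, 81, 100]
Step 2: The number of values is n = 15.
Step 3: Since n is odd, the median is the middle value at position 8: 29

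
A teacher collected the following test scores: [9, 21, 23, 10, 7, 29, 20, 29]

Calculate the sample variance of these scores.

77.7143

Step 1: Compute the mean: (9 + 21 + 23 + 10 + 7 + 29 + 20 + 29) / 8 = 18.5
Step 2: Compute squared deviations from the mean:
  (9 - 18.5)^2 = 90.25
  (21 - 18.5)^2 = 6.25
  (23 - 18.5)^2 = 20.25
  (10 - 18.5)^2 = 72.25
  (7 - 18.5)^2 = 132.25
  (29 - 18.5)^2 = 110.25
  (20 - 18.5)^2 = 2.25
  (29 - 18.5)^2 = 110.25
Step 3: Sum of squared deviations = 544
Step 4: Sample variance = 544 / 7 = 77.7143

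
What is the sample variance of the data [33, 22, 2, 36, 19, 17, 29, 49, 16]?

186.9444

Step 1: Compute the mean: (33 + 22 + 2 + 36 + 19 + 17 + 29 + 49 + 16) / 9 = 24.7778
Step 2: Compute squared deviations from the mean:
  (33 - 24.7778)^2 = 67.6049
  (22 - 24.7778)^2 = 7.716
  (2 - 24.7778)^2 = 518.8272
  (36 - 24.7778)^2 = 125.9383
  (19 - 24.7778)^2 = 33.3827
  (17 - 24.7778)^2 = 60.4938
  (29 - 24.7778)^2 = 17.8272
  (49 - 24.7778)^2 = 586.716
  (16 - 24.7778)^2 = 77.0494
Step 3: Sum of squared deviations = 1495.5556
Step 4: Sample variance = 1495.5556 / 8 = 186.9444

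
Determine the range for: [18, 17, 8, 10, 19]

11

Step 1: Identify the maximum value: max = 19
Step 2: Identify the minimum value: min = 8
Step 3: Range = max - min = 19 - 8 = 11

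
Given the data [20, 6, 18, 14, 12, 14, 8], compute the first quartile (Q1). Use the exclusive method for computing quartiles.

8

Step 1: Sort the data: [6, 8, 12, 14, 14, 18, 20]
Step 2: n = 7
Step 3: Using the exclusive quartile method:
  Q1 = 8
  Q2 (median) = 14
  Q3 = 18
  IQR = Q3 - Q1 = 18 - 8 = 10
Step 4: Q1 = 8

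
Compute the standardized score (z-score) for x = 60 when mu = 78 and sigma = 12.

-1.5

Step 1: Recall the z-score formula: z = (x - mu) / sigma
Step 2: Substitute values: z = (60 - 78) / 12
Step 3: z = -18 / 12 = -1.5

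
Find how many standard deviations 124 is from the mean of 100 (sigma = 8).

3

Step 1: Recall the z-score formula: z = (x - mu) / sigma
Step 2: Substitute values: z = (124 - 100) / 8
Step 3: z = 24 / 8 = 3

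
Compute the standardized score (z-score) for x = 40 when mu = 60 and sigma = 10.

-2

Step 1: Recall the z-score formula: z = (x - mu) / sigma
Step 2: Substitute values: z = (40 - 60) / 10
Step 3: z = -20 / 10 = -2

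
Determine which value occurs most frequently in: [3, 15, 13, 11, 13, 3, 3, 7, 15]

3

Step 1: Count the frequency of each value:
  3: appears 3 time(s)
  7: appears 1 time(s)
  11: appears 1 time(s)
  13: appears 2 time(s)
  15: appears 2 time(s)
Step 2: The value 3 appears most frequently (3 times).
Step 3: Mode = 3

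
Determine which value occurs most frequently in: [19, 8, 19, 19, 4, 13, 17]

19

Step 1: Count the frequency of each value:
  4: appears 1 time(s)
  8: appears 1 time(s)
  13: appears 1 time(s)
  17: appears 1 time(s)
  19: appears 3 time(s)
Step 2: The value 19 appears most frequently (3 times).
Step 3: Mode = 19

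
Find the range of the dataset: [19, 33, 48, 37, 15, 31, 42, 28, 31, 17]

33

Step 1: Identify the maximum value: max = 48
Step 2: Identify the minimum value: min = 15
Step 3: Range = max - min = 48 - 15 = 33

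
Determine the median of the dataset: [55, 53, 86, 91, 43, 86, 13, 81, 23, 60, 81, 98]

70.5

Step 1: Sort the data in ascending order: [13, 23, 43, 53, 55, 60, 81, 81, 86, 86, 91, 98]
Step 2: The number of values is n = 12.
Step 3: Since n is even, the median is the average of positions 6 and 7:
  Median = (60 + 81) / 2 = 70.5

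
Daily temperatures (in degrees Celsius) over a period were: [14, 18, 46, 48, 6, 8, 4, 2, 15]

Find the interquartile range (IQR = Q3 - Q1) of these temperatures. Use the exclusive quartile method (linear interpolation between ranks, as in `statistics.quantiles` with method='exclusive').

27

Step 1: Sort the data: [2, 4, 6, 8, 14, 15, 18, 46, 48]
Step 2: n = 9
Step 3: Using the exclusive quartile method:
  Q1 = 5
  Q2 (median) = 14
  Q3 = 32
  IQR = Q3 - Q1 = 32 - 5 = 27
Step 4: IQR = 27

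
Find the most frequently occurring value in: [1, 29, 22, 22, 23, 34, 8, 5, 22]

22

Step 1: Count the frequency of each value:
  1: appears 1 time(s)
  5: appears 1 time(s)
  8: appears 1 time(s)
  22: appears 3 time(s)
  23: appears 1 time(s)
  29: appears 1 time(s)
  34: appears 1 time(s)
Step 2: The value 22 appears most frequently (3 times).
Step 3: Mode = 22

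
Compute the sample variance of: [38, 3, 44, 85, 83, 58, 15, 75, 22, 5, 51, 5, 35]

863.0769

Step 1: Compute the mean: (38 + 3 + 44 + 85 + 83 + 58 + 15 + 75 + 22 + 5 + 51 + 5 + 35) / 13 = 39.9231
Step 2: Compute squared deviations from the mean:
  (38 - 39.9231)^2 = 3.6982
  (3 - 39.9231)^2 = 1363.3136
  (44 - 39.9231)^2 = 16.6213
  (85 - 39.9231)^2 = 2031.929
  (83 - 39.9231)^2 = 1855.6213
  (58 - 39.9231)^2 = 326.7751
  (15 - 39.9231)^2 = 621.1598
  (75 - 39.9231)^2 = 1230.3905
  (22 - 39.9231)^2 = 321.2367
  (5 - 39.9231)^2 = 1219.6213
  (51 - 39.9231)^2 = 122.6982
  (5 - 39.9231)^2 = 1219.6213
  (35 - 39.9231)^2 = 24.2367
Step 3: Sum of squared deviations = 10356.9231
Step 4: Sample variance = 10356.9231 / 12 = 863.0769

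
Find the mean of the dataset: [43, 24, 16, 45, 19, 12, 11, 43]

26.625

Step 1: Sum all values: 43 + 24 + 16 + 45 + 19 + 12 + 11 + 43 = 213
Step 2: Count the number of values: n = 8
Step 3: Mean = sum / n = 213 / 8 = 26.625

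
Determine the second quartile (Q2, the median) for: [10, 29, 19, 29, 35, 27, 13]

27

Step 1: Sort the data: [10, 13, 19, 27, 29, 29, 35]
Step 2: n = 7
Step 3: Q2 is the median. Since n is odd, it is the middle value at position 4: 27
Step 4: Q2 = 27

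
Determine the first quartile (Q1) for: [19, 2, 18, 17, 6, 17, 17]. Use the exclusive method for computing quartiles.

6

Step 1: Sort the data: [2, 6, 17, 17, 17, 18, 19]
Step 2: n = 7
Step 3: Using the exclusive quartile method:
  Q1 = 6
  Q2 (median) = 17
  Q3 = 18
  IQR = Q3 - Q1 = 18 - 6 = 12
Step 4: Q1 = 6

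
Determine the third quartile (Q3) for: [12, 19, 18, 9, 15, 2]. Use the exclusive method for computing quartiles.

18.25

Step 1: Sort the data: [2, 9, 12, 15, 18, 19]
Step 2: n = 6
Step 3: Using the exclusive quartile method:
  Q1 = 7.25
  Q2 (median) = 13.5
  Q3 = 18.25
  IQR = Q3 - Q1 = 18.25 - 7.25 = 11
Step 4: Q3 = 18.25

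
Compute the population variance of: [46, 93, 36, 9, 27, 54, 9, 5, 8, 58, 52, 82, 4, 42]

774.3929

Step 1: Compute the mean: (46 + 93 + 36 + 9 + 27 + 54 + 9 + 5 + 8 + 58 + 52 + 82 + 4 + 42) / 14 = 37.5
Step 2: Compute squared deviations from the mean:
  (46 - 37.5)^2 = 72.25
  (93 - 37.5)^2 = 3080.25
  (36 - 37.5)^2 = 2.25
  (9 - 37.5)^2 = 812.25
  (27 - 37.5)^2 = 110.25
  (54 - 37.5)^2 = 272.25
  (9 - 37.5)^2 = 812.25
  (5 - 37.5)^2 = 1056.25
  (8 - 37.5)^2 = 870.25
  (58 - 37.5)^2 = 420.25
  (52 - 37.5)^2 = 210.25
  (82 - 37.5)^2 = 1980.25
  (4 - 37.5)^2 = 1122.25
  (42 - 37.5)^2 = 20.25
Step 3: Sum of squared deviations = 10841.5
Step 4: Population variance = 10841.5 / 14 = 774.3929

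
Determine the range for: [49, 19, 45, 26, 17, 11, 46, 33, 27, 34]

38

Step 1: Identify the maximum value: max = 49
Step 2: Identify the minimum value: min = 11
Step 3: Range = max - min = 49 - 11 = 38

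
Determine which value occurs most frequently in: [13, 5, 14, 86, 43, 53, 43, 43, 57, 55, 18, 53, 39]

43

Step 1: Count the frequency of each value:
  5: appears 1 time(s)
  13: appears 1 time(s)
  14: appears 1 time(s)
  18: appears 1 time(s)
  39: appears 1 time(s)
  43: appears 3 time(s)
  53: appears 2 time(s)
  55: appears 1 time(s)
  57: appears 1 time(s)
  86: appears 1 time(s)
Step 2: The value 43 appears most frequently (3 times).
Step 3: Mode = 43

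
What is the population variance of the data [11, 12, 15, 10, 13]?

2.96

Step 1: Compute the mean: (11 + 12 + 15 + 10 + 13) / 5 = 12.2
Step 2: Compute squared deviations from the mean:
  (11 - 12.2)^2 = 1.44
  (12 - 12.2)^2 = 0.04
  (15 - 12.2)^2 = 7.84
  (10 - 12.2)^2 = 4.84
  (13 - 12.2)^2 = 0.64
Step 3: Sum of squared deviations = 14.8
Step 4: Population variance = 14.8 / 5 = 2.96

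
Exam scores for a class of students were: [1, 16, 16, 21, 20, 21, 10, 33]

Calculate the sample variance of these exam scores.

86.2143

Step 1: Compute the mean: (1 + 16 + 16 + 21 + 20 + 21 + 10 + 33) / 8 = 17.25
Step 2: Compute squared deviations from the mean:
  (1 - 17.25)^2 = 264.0625
  (16 - 17.25)^2 = 1.5625
  (16 - 17.25)^2 = 1.5625
  (21 - 17.25)^2 = 14.0625
  (20 - 17.25)^2 = 7.5625
  (21 - 17.25)^2 = 14.0625
  (10 - 17.25)^2 = 52.5625
  (33 - 17.25)^2 = 248.0625
Step 3: Sum of squared deviations = 603.5
Step 4: Sample variance = 603.5 / 7 = 86.2143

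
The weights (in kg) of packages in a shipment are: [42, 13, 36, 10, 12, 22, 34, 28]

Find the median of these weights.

25

Step 1: Sort the data in ascending order: [10, 12, 13, 22, 28, 34, 36, 42]
Step 2: The number of values is n = 8.
Step 3: Since n is even, the median is the average of positions 4 and 5:
  Median = (22 + 28) / 2 = 25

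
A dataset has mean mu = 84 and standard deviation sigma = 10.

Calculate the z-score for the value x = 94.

1

Step 1: Recall the z-score formula: z = (x - mu) / sigma
Step 2: Substitute values: z = (94 - 84) / 10
Step 3: z = 10 / 10 = 1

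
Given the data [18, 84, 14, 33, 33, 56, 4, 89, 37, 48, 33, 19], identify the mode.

33

Step 1: Count the frequency of each value:
  4: appears 1 time(s)
  14: appears 1 time(s)
  18: appears 1 time(s)
  19: appears 1 time(s)
  33: appears 3 time(s)
  37: appears 1 time(s)
  48: appears 1 time(s)
  56: appears 1 time(s)
  84: appears 1 time(s)
  89: appears 1 time(s)
Step 2: The value 33 appears most frequently (3 times).
Step 3: Mode = 33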